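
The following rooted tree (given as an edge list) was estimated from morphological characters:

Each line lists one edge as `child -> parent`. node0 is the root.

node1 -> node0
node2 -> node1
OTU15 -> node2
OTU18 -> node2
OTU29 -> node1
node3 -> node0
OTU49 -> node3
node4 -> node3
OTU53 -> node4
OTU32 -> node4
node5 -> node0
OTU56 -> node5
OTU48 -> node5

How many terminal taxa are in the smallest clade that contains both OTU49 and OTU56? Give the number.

The MRCA of OTU49 and OTU56 is the root, so the clade is the entire tree.
That clade contains 8 terminal taxa: OTU15, OTU18, OTU29, OTU32, OTU48, OTU49, OTU53, OTU56.

8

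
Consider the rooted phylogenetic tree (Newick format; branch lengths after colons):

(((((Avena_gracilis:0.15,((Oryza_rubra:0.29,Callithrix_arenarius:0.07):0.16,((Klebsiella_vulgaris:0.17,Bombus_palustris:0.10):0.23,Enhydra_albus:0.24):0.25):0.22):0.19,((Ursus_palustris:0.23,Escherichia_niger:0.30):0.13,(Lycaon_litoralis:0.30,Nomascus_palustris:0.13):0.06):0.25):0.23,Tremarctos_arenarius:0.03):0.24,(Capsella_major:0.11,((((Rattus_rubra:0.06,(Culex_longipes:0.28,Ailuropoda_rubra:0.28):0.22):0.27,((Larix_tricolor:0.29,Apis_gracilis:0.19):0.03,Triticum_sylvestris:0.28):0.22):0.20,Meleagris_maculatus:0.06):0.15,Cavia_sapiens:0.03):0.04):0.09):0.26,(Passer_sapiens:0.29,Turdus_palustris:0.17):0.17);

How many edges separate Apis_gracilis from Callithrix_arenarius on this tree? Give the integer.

13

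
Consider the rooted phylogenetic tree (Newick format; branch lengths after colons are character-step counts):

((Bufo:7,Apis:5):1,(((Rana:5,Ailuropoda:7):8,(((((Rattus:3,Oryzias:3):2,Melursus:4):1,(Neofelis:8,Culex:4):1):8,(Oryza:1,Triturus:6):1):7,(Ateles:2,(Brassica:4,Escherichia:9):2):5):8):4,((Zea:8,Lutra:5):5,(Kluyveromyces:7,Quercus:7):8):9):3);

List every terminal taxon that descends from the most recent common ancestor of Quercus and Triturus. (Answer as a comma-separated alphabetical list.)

Tracing Quercus: it sits inside (Kluyveromyces,Quercus).
Tracing Triturus: it sits inside (Oryza,Triturus).
The smallest clade enclosing both is (((Rana,Ailuropoda),(((((Rattus,Oryzias),Melursus),(Neofelis,Culex)),(Oryza,Triturus)),(Ateles,(Brassica,Escherichia)))),((Zea,Lutra),(Kluyveromyces,Quercus))); the answer is its 16 terminal taxa in alphabetical order.

Ailuropoda, Ateles, Brassica, Culex, Escherichia, Kluyveromyces, Lutra, Melursus, Neofelis, Oryza, Oryzias, Quercus, Rana, Rattus, Triturus, Zea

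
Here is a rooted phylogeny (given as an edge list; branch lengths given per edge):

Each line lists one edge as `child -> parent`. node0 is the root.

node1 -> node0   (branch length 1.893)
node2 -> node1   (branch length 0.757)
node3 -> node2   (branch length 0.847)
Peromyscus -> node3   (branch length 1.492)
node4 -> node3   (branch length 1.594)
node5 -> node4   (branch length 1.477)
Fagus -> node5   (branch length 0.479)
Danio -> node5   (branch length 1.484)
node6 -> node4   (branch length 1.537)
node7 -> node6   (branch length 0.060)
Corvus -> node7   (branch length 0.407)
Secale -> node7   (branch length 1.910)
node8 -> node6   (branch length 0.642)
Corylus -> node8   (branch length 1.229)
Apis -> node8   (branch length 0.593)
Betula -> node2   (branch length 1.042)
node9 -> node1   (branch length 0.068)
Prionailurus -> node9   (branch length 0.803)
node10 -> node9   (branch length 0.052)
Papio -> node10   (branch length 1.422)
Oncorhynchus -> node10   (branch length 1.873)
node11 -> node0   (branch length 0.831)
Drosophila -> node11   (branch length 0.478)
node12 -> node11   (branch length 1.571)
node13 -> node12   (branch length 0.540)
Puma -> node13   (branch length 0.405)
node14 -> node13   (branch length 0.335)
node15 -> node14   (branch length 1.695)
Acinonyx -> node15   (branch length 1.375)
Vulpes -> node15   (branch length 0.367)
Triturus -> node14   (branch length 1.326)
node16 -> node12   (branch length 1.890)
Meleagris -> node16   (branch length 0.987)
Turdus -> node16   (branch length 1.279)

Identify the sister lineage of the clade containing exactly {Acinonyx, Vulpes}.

Triturus

The clade containing exactly {Acinonyx, Vulpes} attaches to the tree at the node subtending ((Acinonyx,Vulpes),Triturus).
The other lineage descending from that same node — the sister group — is the single tip Triturus.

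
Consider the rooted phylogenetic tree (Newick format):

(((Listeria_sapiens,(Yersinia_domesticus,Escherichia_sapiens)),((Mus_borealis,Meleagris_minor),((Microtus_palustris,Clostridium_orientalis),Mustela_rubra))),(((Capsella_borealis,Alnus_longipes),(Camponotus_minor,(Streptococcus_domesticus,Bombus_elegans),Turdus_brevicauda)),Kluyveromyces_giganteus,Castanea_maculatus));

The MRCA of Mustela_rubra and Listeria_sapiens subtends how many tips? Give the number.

8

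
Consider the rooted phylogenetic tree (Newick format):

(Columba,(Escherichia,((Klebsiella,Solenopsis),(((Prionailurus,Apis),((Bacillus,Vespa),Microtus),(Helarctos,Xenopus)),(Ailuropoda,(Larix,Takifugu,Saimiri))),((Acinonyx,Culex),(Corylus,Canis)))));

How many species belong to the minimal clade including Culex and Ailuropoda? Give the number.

The MRCA of Culex and Ailuropoda is the node subtending ((Klebsiella,Solenopsis),(((Prionailurus,Apis),((Bacillus,Vespa),Microtus),(Helarctos,Xenopus)),(Ailuropoda,(Larix,Takifugu,Saimiri))),((Acinonyx,Culex),(Corylus,Canis))).
That clade contains 17 terminal taxa: Acinonyx, Ailuropoda, Apis, Bacillus, Canis, Corylus, Culex, Helarctos, Klebsiella, Larix, Microtus, Prionailurus, Saimiri, Solenopsis, Takifugu, Vespa, Xenopus.

17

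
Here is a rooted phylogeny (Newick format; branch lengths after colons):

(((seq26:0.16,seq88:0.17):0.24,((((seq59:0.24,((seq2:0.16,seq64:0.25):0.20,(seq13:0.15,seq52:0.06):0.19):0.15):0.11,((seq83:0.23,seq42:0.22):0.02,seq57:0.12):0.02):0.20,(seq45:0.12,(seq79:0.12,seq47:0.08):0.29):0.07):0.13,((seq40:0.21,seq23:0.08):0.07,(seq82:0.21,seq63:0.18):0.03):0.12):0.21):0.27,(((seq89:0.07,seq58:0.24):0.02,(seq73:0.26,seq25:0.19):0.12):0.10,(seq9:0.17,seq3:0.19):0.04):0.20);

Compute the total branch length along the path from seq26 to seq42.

1.20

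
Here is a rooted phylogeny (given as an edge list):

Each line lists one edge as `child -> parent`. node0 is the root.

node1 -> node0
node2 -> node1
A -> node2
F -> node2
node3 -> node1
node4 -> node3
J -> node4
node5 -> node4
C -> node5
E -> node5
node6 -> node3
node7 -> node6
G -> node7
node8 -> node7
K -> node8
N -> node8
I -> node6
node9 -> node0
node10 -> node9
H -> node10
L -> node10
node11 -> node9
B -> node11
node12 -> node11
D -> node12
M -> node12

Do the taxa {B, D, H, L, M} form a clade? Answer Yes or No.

The most recent common ancestor of these taxa subtends ((H,L),(B,(D,M))).
That clade has exactly 5 tips — every listed taxon and nothing else — so the group is monophyletic.

Yes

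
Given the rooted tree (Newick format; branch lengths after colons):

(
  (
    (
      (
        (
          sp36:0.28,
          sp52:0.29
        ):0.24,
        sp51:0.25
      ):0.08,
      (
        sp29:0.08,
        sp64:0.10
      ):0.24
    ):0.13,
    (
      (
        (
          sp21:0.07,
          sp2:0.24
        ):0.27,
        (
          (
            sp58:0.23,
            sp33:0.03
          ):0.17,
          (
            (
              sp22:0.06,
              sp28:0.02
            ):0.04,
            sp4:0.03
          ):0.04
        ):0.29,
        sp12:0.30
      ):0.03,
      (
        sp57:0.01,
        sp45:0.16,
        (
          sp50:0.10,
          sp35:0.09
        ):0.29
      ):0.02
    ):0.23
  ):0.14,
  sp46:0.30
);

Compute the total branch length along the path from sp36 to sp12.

The path runs sp36 → … → MRCA → … → sp12; the MRCA is the node subtending ((((sp36,sp52),sp51),(sp29,sp64)),(((sp21,sp2),((sp58,sp33),((sp22,sp28),sp4)),sp12),(sp57,sp45,(sp50,sp35)))).
Branch lengths along that path: 0.28 + 0.24 + 0.08 + 0.13 + 0.23 + 0.03 + 0.30 = 1.29.

1.29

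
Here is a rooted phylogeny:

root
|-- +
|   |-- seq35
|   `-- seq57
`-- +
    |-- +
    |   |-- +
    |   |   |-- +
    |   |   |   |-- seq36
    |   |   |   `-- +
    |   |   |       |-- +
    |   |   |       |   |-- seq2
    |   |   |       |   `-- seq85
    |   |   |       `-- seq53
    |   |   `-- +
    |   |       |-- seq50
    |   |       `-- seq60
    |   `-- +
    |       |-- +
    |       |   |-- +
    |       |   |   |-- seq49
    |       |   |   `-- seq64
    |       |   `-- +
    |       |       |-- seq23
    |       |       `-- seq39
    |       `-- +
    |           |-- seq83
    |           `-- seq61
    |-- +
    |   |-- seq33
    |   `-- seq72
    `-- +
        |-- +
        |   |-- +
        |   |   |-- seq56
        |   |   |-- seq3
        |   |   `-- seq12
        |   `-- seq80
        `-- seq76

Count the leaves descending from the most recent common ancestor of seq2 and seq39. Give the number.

The MRCA of seq2 and seq39 is the node subtending (((seq36,((seq2,seq85),seq53)),(seq50,seq60)),(((seq49,seq64),(seq23,seq39)),(seq83,seq61))).
That clade contains 12 terminal taxa: seq2, seq23, seq36, seq39, seq49, seq50, seq53, seq60, seq61, seq64, seq83, seq85.

12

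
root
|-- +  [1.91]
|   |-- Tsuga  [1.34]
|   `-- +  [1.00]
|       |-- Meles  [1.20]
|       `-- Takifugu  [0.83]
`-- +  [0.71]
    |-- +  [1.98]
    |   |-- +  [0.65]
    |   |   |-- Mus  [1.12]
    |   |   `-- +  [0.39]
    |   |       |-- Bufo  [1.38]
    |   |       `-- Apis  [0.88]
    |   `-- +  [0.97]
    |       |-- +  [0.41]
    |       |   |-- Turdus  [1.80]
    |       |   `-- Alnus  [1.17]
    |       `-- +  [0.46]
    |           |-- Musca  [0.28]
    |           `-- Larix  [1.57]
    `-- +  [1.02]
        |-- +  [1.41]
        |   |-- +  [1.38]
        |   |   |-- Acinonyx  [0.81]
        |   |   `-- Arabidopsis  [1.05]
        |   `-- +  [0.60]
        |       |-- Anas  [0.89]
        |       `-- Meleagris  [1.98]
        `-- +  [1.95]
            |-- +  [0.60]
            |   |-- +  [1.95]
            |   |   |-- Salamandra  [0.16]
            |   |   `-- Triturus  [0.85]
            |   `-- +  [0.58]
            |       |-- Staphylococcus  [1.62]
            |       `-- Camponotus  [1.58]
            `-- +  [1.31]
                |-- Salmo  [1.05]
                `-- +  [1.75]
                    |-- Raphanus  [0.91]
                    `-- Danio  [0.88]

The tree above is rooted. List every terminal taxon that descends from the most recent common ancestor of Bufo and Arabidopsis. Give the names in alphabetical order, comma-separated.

Tracing Bufo: it sits inside (Bufo,Apis).
Tracing Arabidopsis: it sits inside (Acinonyx,Arabidopsis).
The smallest clade enclosing both is (((Mus,(Bufo,Apis)),((Turdus,Alnus),(Musca,Larix))),(((Acinonyx,Arabidopsis),(Anas,Meleagris)),(((Salamandra,Triturus),(Staphylococcus,Camponotus)),(Salmo,(Raphanus,Danio))))); the answer is its 18 terminal taxa in alphabetical order.

Acinonyx, Alnus, Anas, Apis, Arabidopsis, Bufo, Camponotus, Danio, Larix, Meleagris, Mus, Musca, Raphanus, Salamandra, Salmo, Staphylococcus, Triturus, Turdus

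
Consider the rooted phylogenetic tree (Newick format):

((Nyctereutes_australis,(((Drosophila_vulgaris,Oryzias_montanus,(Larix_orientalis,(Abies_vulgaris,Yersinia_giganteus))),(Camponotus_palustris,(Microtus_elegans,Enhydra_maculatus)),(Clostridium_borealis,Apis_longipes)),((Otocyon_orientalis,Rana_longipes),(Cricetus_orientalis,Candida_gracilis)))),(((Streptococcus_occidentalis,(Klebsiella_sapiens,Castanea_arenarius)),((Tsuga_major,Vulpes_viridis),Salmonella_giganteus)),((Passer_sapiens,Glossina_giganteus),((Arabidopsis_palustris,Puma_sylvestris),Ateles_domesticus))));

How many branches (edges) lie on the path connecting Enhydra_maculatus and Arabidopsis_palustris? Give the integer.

11

The MRCA of Enhydra_maculatus and Arabidopsis_palustris is the root of the tree.
From Enhydra_maculatus up to that node: 6 branches. From Arabidopsis_palustris up to the same node: 5 branches. Total: 6 + 5 = 11.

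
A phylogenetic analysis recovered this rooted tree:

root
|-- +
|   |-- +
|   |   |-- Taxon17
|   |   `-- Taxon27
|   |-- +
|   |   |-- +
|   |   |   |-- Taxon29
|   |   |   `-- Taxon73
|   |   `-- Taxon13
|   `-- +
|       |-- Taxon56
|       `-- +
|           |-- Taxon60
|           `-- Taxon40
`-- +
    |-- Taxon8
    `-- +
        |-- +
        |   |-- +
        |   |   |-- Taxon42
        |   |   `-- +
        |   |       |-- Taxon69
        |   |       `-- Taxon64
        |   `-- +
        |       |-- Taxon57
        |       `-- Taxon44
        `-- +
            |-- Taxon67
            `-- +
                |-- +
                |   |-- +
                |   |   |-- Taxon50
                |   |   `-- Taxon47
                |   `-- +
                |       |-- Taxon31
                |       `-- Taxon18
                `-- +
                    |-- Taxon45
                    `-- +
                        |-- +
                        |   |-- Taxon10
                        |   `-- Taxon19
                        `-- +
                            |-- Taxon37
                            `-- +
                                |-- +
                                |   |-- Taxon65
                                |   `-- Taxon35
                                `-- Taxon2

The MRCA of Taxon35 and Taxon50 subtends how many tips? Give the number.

The MRCA of Taxon35 and Taxon50 is the node subtending (((Taxon50,Taxon47),(Taxon31,Taxon18)),(Taxon45,((Taxon10,Taxon19),(Taxon37,((Taxon65,Taxon35),Taxon2))))).
That clade contains 11 terminal taxa: Taxon10, Taxon18, Taxon19, Taxon2, Taxon31, Taxon35, Taxon37, Taxon45, Taxon47, Taxon50, Taxon65.

11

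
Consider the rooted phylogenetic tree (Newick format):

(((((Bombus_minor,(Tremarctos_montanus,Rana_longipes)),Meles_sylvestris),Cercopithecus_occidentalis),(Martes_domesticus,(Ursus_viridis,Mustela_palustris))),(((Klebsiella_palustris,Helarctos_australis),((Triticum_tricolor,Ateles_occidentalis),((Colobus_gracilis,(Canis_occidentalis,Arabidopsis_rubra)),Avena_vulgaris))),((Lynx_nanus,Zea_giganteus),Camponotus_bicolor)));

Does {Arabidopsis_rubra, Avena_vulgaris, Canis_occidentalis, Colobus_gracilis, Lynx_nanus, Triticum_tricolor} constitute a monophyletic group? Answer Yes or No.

The MRCA of the listed taxa subtends (((Klebsiella_palustris,Helarctos_australis),((Triticum_tricolor,Ateles_occidentalis),((Colobus_gracilis,(Canis_occidentalis,Arabidopsis_rubra)),Avena_vulgaris))),((Lynx_nanus,Zea_giganteus),Camponotus_bicolor)).
That clade also contains Ateles_occidentalis, Camponotus_bicolor, Helarctos_australis, Klebsiella_palustris, Zea_giganteus, which are not in the proposed group, so the group is not monophyletic.

No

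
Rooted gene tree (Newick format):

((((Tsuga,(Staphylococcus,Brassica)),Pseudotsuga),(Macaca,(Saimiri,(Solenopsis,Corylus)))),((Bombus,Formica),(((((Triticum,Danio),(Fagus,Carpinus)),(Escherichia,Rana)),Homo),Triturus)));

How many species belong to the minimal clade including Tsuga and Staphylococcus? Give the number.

3

The MRCA of Tsuga and Staphylococcus is the node subtending (Tsuga,(Staphylococcus,Brassica)).
That clade contains 3 terminal taxa: Brassica, Staphylococcus, Tsuga.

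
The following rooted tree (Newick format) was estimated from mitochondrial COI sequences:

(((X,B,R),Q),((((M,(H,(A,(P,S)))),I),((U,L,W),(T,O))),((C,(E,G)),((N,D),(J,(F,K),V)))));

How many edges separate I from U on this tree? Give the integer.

5

The MRCA of I and U is the node subtending (((M,(H,(A,(P,S)))),I),((U,L,W),(T,O))).
From I up to that node: 2 branches. From U up to the same node: 3 branches. Total: 2 + 3 = 5.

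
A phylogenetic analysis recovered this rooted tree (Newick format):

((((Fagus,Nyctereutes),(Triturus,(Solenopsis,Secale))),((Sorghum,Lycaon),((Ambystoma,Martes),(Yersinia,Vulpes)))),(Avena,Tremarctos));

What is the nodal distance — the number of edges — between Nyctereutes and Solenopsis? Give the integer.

The MRCA of Nyctereutes and Solenopsis is the node subtending ((Fagus,Nyctereutes),(Triturus,(Solenopsis,Secale))).
From Nyctereutes up to that node: 2 branches. From Solenopsis up to the same node: 3 branches. Total: 2 + 3 = 5.

5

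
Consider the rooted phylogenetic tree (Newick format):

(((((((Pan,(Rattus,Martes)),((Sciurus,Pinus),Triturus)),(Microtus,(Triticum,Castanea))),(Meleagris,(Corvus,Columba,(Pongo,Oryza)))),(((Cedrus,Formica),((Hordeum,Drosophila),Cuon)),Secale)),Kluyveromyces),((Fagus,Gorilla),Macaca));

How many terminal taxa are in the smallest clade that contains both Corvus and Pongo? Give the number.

4

The MRCA of Corvus and Pongo is the node subtending (Corvus,Columba,(Pongo,Oryza)).
That clade contains 4 terminal taxa: Columba, Corvus, Oryza, Pongo.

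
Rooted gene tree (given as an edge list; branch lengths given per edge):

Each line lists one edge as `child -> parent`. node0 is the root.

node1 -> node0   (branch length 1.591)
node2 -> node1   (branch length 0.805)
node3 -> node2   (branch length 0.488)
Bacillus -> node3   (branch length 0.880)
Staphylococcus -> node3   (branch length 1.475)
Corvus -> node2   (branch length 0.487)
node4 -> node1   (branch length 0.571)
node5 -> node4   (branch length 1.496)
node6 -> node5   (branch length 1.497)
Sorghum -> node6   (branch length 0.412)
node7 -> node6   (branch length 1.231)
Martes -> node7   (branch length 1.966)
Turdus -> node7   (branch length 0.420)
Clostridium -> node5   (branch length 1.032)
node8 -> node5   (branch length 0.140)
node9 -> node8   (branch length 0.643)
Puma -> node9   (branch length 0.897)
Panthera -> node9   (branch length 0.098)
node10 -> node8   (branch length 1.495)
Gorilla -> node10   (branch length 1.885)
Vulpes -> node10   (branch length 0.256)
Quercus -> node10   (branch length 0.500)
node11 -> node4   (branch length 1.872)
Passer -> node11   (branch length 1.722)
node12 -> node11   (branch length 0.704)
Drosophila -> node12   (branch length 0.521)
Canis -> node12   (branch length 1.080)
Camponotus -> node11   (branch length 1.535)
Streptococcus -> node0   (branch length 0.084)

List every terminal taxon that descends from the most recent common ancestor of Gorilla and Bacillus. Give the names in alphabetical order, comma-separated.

Bacillus, Camponotus, Canis, Clostridium, Corvus, Drosophila, Gorilla, Martes, Panthera, Passer, Puma, Quercus, Sorghum, Staphylococcus, Turdus, Vulpes

Tracing Gorilla: it sits inside (Gorilla,Vulpes,Quercus).
Tracing Bacillus: it sits inside (Bacillus,Staphylococcus).
The smallest clade enclosing both is (((Bacillus,Staphylococcus),Corvus),(((Sorghum,(Martes,Turdus)),Clostridium,((Puma,Panthera),(Gorilla,Vulpes,Quercus))),(Passer,(Drosophila,Canis),Camponotus))); the answer is its 16 terminal taxa in alphabetical order.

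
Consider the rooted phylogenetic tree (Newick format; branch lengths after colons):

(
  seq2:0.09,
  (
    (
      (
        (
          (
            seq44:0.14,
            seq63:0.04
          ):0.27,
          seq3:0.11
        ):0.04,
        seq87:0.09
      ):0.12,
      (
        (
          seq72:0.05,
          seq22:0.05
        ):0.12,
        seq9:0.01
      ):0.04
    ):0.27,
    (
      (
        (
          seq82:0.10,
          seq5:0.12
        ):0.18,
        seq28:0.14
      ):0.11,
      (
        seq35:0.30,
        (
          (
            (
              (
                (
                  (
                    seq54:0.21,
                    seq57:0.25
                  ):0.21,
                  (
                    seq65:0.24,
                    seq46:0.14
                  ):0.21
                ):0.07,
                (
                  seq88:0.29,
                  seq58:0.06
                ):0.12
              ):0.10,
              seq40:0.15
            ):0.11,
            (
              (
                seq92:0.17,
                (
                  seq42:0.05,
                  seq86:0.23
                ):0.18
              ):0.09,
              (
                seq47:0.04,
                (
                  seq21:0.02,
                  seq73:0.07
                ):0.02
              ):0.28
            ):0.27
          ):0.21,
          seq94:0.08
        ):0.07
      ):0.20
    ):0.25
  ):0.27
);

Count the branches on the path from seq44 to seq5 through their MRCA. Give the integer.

9

The MRCA of seq44 and seq5 is the node subtending (((((seq44,seq63),seq3),seq87),((seq72,seq22),seq9)),(((seq82,seq5),seq28),(seq35,((((((seq54,seq57),(seq65,seq46)),(seq88,seq58)),seq40),((seq92,(seq42,seq86)),(seq47,(seq21,seq73)))),seq94)))).
From seq44 up to that node: 5 branches. From seq5 up to the same node: 4 branches. Total: 5 + 4 = 9.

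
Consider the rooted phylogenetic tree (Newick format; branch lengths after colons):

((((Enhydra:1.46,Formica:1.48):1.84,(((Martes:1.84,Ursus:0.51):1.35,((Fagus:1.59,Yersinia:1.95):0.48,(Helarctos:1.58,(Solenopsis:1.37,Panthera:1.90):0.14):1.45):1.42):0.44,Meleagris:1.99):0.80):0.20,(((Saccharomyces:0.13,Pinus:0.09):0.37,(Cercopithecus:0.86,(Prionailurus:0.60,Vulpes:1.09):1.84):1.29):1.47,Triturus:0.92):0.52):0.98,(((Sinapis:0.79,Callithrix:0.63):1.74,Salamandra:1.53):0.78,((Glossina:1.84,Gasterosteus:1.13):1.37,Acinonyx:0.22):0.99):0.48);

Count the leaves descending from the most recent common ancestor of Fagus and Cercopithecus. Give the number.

16

The MRCA of Fagus and Cercopithecus is the node subtending (((Enhydra,Formica),(((Martes,Ursus),((Fagus,Yersinia),(Helarctos,(Solenopsis,Panthera)))),Meleagris)),(((Saccharomyces,Pinus),(Cercopithecus,(Prionailurus,Vulpes))),Triturus)).
That clade contains 16 terminal taxa: Cercopithecus, Enhydra, Fagus, Formica, Helarctos, Martes, Meleagris, Panthera, Pinus, Prionailurus, Saccharomyces, Solenopsis, Triturus, Ursus, Vulpes, Yersinia.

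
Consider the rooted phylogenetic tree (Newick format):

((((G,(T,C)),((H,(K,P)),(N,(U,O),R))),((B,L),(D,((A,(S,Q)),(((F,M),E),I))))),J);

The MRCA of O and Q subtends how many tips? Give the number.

20

The MRCA of O and Q is the node subtending (((G,(T,C)),((H,(K,P)),(N,(U,O),R))),((B,L),(D,((A,(S,Q)),(((F,M),E),I))))).
That clade contains 20 terminal taxa: A, B, C, D, E, F, G, H, I, K, L, M, N, O, P, Q, R, S, T, U.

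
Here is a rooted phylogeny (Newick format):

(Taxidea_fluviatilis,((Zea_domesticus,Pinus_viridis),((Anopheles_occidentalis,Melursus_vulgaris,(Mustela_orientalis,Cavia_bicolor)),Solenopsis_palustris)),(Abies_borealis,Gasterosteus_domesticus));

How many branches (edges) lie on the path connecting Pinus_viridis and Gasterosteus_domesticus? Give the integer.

5

The MRCA of Pinus_viridis and Gasterosteus_domesticus is the root of the tree.
From Pinus_viridis up to that node: 3 branches. From Gasterosteus_domesticus up to the same node: 2 branches. Total: 3 + 2 = 5.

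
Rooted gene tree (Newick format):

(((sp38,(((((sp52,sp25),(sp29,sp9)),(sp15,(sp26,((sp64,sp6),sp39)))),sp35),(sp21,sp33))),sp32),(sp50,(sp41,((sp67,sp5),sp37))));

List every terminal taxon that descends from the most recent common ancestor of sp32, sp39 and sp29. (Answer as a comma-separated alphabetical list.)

Tracing sp32: it sits inside ((sp38,(((((sp52,sp25),(sp29,sp9)),(sp15,(sp26,((sp64,sp6),sp39)))),sp35),(sp21,sp33))),sp32).
Tracing sp39: it sits inside ((sp64,sp6),sp39).
Tracing sp29: it sits inside (sp29,sp9).
The smallest clade enclosing all 3 is ((sp38,(((((sp52,sp25),(sp29,sp9)),(sp15,(sp26,((sp64,sp6),sp39)))),sp35),(sp21,sp33))),sp32); the answer is its 14 terminal taxa in alphabetical order.

sp15, sp21, sp25, sp26, sp29, sp32, sp33, sp35, sp38, sp39, sp52, sp6, sp64, sp9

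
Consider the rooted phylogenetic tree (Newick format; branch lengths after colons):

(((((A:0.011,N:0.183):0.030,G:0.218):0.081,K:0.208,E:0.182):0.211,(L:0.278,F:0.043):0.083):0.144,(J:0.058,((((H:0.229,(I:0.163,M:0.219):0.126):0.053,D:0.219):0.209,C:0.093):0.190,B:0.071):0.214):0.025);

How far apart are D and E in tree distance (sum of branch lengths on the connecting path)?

1.394

The path runs D → … → MRCA → … → E; the MRCA is the root of the tree.
Branch lengths along that path: 0.219 + 0.209 + 0.190 + 0.214 + 0.025 + 0.144 + 0.211 + 0.182 = 1.394.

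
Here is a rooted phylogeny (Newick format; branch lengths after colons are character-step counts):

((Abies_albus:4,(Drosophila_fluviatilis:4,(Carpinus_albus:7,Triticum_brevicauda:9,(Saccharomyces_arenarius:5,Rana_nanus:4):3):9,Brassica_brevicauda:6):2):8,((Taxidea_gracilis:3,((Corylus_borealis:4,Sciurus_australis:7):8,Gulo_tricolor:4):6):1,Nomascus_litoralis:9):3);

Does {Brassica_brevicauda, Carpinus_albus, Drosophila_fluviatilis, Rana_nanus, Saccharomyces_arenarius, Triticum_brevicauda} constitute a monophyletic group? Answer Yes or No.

Yes

The most recent common ancestor of these taxa subtends (Drosophila_fluviatilis,(Carpinus_albus,Triticum_brevicauda,(Saccharomyces_arenarius,Rana_nanus)),Brassica_brevicauda).
That clade has exactly 6 tips — every listed taxon and nothing else — so the group is monophyletic.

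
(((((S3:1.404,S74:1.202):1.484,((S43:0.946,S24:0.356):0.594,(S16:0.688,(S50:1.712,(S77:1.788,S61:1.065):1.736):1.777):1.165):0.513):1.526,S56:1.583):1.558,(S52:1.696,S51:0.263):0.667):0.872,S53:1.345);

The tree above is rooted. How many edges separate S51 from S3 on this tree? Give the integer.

6

The MRCA of S51 and S3 is the node subtending ((((S3,S74),((S43,S24),(S16,(S50,(S77,S61))))),S56),(S52,S51)).
From S51 up to that node: 2 branches. From S3 up to the same node: 4 branches. Total: 2 + 4 = 6.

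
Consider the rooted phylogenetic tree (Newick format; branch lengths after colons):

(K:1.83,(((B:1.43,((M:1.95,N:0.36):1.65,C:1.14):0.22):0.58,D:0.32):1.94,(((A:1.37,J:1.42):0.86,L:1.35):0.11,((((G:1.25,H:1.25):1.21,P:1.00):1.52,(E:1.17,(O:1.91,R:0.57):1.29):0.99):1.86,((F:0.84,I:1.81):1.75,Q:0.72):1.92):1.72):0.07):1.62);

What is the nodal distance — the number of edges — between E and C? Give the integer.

9

The MRCA of E and C is the node subtending (((B,((M,N),C)),D),(((A,J),L),((((G,H),P),(E,(O,R))),((F,I),Q)))).
From E up to that node: 5 branches. From C up to the same node: 4 branches. Total: 5 + 4 = 9.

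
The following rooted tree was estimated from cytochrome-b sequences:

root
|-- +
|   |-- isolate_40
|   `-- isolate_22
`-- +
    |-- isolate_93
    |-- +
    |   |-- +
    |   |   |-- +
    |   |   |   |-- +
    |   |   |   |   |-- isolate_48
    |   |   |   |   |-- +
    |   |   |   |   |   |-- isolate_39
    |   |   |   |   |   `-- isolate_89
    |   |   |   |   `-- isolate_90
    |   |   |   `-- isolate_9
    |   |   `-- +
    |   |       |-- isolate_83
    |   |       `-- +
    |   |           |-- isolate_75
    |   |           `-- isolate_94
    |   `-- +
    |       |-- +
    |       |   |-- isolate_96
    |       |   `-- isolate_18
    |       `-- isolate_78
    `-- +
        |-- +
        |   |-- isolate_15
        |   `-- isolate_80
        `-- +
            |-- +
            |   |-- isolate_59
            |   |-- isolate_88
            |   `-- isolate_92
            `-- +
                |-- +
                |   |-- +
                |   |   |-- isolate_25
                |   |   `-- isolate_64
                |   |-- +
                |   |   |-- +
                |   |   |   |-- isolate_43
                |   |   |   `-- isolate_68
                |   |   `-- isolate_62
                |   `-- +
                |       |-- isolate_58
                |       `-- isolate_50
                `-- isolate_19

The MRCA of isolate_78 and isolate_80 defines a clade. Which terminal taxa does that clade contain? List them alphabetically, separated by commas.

Tracing isolate_78: it sits inside ((isolate_96,isolate_18),isolate_78).
Tracing isolate_80: it sits inside (isolate_15,isolate_80).
The smallest clade enclosing both is (isolate_93,((((isolate_48,(isolate_39,isolate_89),isolate_90),isolate_9),(isolate_83,(isolate_75,isolate_94))),((isolate_96,isolate_18),isolate_78)),((isolate_15,isolate_80),((isolate_59,isolate_88,isolate_92),(((isolate_25,isolate_64),((isolate_43,isolate_68),isolate_62),(isolate_58,isolate_50)),isolate_19)))); the answer is its 25 terminal taxa in alphabetical order.

isolate_15, isolate_18, isolate_19, isolate_25, isolate_39, isolate_43, isolate_48, isolate_50, isolate_58, isolate_59, isolate_62, isolate_64, isolate_68, isolate_75, isolate_78, isolate_80, isolate_83, isolate_88, isolate_89, isolate_9, isolate_90, isolate_92, isolate_93, isolate_94, isolate_96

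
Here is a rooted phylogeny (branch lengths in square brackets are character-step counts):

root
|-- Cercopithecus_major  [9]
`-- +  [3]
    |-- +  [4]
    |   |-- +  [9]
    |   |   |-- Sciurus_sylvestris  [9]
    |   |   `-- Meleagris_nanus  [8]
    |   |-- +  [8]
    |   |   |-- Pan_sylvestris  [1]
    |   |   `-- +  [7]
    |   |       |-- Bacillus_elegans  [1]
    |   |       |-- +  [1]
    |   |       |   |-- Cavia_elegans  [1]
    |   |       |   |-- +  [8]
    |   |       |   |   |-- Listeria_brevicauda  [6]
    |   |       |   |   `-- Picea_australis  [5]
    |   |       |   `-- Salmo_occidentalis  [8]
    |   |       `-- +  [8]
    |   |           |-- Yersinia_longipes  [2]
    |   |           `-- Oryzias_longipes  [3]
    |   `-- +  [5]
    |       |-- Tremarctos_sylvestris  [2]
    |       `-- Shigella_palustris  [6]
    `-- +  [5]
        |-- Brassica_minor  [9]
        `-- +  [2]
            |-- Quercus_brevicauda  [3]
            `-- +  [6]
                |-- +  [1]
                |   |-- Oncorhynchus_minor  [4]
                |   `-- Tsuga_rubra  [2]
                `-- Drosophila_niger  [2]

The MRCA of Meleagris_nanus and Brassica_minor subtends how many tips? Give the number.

17

The MRCA of Meleagris_nanus and Brassica_minor is the node subtending (((Sciurus_sylvestris,Meleagris_nanus),(Pan_sylvestris,(Bacillus_elegans,(Cavia_elegans,(Listeria_brevicauda,Picea_australis),Salmo_occidentalis),(Yersinia_longipes,Oryzias_longipes))),(Tremarctos_sylvestris,Shigella_palustris)),(Brassica_minor,(Quercus_brevicauda,((Oncorhynchus_minor,Tsuga_rubra),Drosophila_niger)))).
That clade contains 17 terminal taxa: Bacillus_elegans, Brassica_minor, Cavia_elegans, Drosophila_niger, Listeria_brevicauda, Meleagris_nanus, Oncorhynchus_minor, Oryzias_longipes, Pan_sylvestris, Picea_australis, Quercus_brevicauda, Salmo_occidentalis, Sciurus_sylvestris, Shigella_palustris, Tremarctos_sylvestris, Tsuga_rubra, Yersinia_longipes.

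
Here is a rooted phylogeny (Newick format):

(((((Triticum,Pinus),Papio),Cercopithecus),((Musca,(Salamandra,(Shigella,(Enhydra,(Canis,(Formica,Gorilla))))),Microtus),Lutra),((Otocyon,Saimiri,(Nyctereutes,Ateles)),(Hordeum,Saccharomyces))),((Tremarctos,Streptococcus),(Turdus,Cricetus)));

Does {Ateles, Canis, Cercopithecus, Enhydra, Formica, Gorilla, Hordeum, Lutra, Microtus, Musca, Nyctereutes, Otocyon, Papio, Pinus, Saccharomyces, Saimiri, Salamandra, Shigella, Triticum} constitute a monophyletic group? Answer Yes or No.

The most recent common ancestor of these taxa subtends ((((Triticum,Pinus),Papio),Cercopithecus),((Musca,(Salamandra,(Shigella,(Enhydra,(Canis,(Formica,Gorilla))))),Microtus),Lutra),((Otocyon,Saimiri,(Nyctereutes,Ateles)),(Hordeum,Saccharomyces))).
That clade has exactly 19 tips — every listed taxon and nothing else — so the group is monophyletic.

Yes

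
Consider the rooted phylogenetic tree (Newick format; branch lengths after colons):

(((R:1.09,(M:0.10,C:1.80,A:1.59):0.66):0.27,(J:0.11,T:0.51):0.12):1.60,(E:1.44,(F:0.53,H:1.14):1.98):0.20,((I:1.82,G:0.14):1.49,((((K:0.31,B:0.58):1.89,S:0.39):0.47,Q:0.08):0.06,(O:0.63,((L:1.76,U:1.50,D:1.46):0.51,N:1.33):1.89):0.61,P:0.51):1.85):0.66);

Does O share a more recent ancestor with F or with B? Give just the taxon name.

B

The MRCA of O and B subtends ((((K,B),S),Q),(O,((L,U,D),N)),P) (10 taxa).
The MRCA of O and F is the root, subtending the entire tree (21 taxa).
The first is nested inside the second, so O shares a more recent common ancestor with B.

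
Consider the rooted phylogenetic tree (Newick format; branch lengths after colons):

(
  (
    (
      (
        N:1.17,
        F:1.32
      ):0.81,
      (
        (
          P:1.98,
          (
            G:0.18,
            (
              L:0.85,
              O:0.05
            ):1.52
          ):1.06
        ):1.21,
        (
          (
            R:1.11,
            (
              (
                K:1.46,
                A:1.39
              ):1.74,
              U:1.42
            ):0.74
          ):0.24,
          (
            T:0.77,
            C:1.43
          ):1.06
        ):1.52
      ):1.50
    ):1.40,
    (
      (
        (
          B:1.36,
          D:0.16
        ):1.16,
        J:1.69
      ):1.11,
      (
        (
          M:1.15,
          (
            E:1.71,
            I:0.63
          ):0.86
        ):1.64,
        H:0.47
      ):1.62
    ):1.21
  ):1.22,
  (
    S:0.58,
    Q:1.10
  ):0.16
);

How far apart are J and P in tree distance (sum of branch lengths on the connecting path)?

10.10

The path runs J → … → MRCA → … → P; the MRCA is the node subtending (((N,F),((P,(G,(L,O))),((R,((K,A),U)),(T,C)))),(((B,D),J),((M,(E,I)),H))).
Branch lengths along that path: 1.69 + 1.11 + 1.21 + 1.40 + 1.50 + 1.21 + 1.98 = 10.10.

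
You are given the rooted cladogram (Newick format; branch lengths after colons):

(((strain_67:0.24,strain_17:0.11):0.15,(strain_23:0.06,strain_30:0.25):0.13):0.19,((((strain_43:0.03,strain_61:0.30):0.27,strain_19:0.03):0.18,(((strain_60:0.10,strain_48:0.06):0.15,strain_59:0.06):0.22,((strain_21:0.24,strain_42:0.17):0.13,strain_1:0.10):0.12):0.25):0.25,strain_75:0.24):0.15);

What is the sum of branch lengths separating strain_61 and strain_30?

1.72

The path runs strain_61 → … → MRCA → … → strain_30; the MRCA is the root of the tree.
Branch lengths along that path: 0.30 + 0.27 + 0.18 + 0.25 + 0.15 + 0.19 + 0.13 + 0.25 = 1.72.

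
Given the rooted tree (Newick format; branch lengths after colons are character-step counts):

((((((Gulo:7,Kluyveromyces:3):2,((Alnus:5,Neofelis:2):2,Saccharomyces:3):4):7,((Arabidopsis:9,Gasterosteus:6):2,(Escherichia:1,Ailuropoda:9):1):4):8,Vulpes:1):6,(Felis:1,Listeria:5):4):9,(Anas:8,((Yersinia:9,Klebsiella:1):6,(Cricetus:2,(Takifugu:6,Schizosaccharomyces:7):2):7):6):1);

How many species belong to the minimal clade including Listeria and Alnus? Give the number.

12

The MRCA of Listeria and Alnus is the node subtending (((((Gulo,Kluyveromyces),((Alnus,Neofelis),Saccharomyces)),((Arabidopsis,Gasterosteus),(Escherichia,Ailuropoda))),Vulpes),(Felis,Listeria)).
That clade contains 12 terminal taxa: Ailuropoda, Alnus, Arabidopsis, Escherichia, Felis, Gasterosteus, Gulo, Kluyveromyces, Listeria, Neofelis, Saccharomyces, Vulpes.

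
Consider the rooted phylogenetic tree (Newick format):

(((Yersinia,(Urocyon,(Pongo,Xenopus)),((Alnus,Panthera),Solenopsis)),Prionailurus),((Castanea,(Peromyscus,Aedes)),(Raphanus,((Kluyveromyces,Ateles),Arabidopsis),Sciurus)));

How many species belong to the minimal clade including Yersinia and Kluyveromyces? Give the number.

16

The MRCA of Yersinia and Kluyveromyces is the root, so the clade is the entire tree.
That clade contains 16 terminal taxa: Aedes, Alnus, Arabidopsis, Ateles, Castanea, Kluyveromyces, Panthera, Peromyscus, Pongo, Prionailurus, Raphanus, Sciurus, Solenopsis, Urocyon, Xenopus, Yersinia.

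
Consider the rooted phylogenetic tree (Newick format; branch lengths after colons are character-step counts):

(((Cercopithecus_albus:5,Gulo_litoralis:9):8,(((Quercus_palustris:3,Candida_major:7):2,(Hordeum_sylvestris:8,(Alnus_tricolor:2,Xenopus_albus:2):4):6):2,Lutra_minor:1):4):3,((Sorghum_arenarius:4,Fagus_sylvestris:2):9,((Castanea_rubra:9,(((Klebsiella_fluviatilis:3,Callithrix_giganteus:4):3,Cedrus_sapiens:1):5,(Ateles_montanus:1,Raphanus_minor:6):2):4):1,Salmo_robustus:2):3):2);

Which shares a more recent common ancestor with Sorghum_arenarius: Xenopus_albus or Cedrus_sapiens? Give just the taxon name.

Cedrus_sapiens

The MRCA of Sorghum_arenarius and Cedrus_sapiens subtends ((Sorghum_arenarius,Fagus_sylvestris),((Castanea_rubra,(((Klebsiella_fluviatilis,Callithrix_giganteus),Cedrus_sapiens),(Ateles_montanus,Raphanus_minor))),Salmo_robustus)) (9 taxa).
The MRCA of Sorghum_arenarius and Xenopus_albus is the root, subtending the entire tree (17 taxa).
The first is nested inside the second, so Sorghum_arenarius shares a more recent common ancestor with Cedrus_sapiens.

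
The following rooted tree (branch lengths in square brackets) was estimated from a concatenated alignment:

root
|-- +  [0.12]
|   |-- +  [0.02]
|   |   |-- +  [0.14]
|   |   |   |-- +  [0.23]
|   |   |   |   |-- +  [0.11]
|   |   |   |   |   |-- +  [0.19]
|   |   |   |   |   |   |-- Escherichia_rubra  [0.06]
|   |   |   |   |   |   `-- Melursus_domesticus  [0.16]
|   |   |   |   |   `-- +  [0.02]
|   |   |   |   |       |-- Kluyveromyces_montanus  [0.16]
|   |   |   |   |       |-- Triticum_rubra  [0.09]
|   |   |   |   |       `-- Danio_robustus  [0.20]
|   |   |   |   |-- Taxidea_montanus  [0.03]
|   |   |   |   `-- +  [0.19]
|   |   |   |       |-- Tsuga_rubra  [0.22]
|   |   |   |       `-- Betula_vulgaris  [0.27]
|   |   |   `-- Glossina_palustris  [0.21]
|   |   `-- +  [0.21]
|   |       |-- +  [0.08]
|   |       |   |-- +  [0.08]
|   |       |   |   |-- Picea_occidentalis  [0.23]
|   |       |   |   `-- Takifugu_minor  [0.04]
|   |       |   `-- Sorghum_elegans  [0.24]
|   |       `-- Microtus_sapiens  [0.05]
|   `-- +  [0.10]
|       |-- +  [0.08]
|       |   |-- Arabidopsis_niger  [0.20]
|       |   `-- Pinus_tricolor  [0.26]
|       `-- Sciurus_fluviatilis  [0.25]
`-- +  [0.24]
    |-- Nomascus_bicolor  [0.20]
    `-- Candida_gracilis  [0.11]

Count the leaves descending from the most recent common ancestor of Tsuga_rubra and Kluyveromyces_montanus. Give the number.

8

The MRCA of Tsuga_rubra and Kluyveromyces_montanus is the node subtending (((Escherichia_rubra,Melursus_domesticus),(Kluyveromyces_montanus,Triticum_rubra,Danio_robustus)),Taxidea_montanus,(Tsuga_rubra,Betula_vulgaris)).
That clade contains 8 terminal taxa: Betula_vulgaris, Danio_robustus, Escherichia_rubra, Kluyveromyces_montanus, Melursus_domesticus, Taxidea_montanus, Triticum_rubra, Tsuga_rubra.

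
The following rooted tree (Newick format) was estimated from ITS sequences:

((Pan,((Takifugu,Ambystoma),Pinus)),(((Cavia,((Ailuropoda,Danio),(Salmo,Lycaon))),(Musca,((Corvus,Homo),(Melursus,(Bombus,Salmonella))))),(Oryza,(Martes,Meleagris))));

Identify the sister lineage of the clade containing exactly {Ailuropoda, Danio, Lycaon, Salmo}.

Cavia

The clade containing exactly {Ailuropoda, Danio, Lycaon, Salmo} attaches to the tree at the node subtending (Cavia,((Ailuropoda,Danio),(Salmo,Lycaon))).
The other lineage descending from that same node — the sister group — is the single tip Cavia.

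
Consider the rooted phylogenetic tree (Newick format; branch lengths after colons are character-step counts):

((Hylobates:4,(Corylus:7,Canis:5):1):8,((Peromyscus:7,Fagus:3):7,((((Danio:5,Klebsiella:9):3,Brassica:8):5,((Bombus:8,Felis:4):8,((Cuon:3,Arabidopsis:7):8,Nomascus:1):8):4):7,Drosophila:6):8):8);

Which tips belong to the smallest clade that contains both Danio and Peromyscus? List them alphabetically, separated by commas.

Arabidopsis, Bombus, Brassica, Cuon, Danio, Drosophila, Fagus, Felis, Klebsiella, Nomascus, Peromyscus

Tracing Danio: it sits inside (Danio,Klebsiella).
Tracing Peromyscus: it sits inside (Peromyscus,Fagus).
The smallest clade enclosing both is ((Peromyscus,Fagus),((((Danio,Klebsiella),Brassica),((Bombus,Felis),((Cuon,Arabidopsis),Nomascus))),Drosophila)); the answer is its 11 terminal taxa in alphabetical order.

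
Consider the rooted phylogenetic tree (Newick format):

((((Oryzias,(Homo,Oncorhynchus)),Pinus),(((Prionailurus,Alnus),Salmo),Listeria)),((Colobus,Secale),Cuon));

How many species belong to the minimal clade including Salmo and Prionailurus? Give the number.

3

The MRCA of Salmo and Prionailurus is the node subtending ((Prionailurus,Alnus),Salmo).
That clade contains 3 terminal taxa: Alnus, Prionailurus, Salmo.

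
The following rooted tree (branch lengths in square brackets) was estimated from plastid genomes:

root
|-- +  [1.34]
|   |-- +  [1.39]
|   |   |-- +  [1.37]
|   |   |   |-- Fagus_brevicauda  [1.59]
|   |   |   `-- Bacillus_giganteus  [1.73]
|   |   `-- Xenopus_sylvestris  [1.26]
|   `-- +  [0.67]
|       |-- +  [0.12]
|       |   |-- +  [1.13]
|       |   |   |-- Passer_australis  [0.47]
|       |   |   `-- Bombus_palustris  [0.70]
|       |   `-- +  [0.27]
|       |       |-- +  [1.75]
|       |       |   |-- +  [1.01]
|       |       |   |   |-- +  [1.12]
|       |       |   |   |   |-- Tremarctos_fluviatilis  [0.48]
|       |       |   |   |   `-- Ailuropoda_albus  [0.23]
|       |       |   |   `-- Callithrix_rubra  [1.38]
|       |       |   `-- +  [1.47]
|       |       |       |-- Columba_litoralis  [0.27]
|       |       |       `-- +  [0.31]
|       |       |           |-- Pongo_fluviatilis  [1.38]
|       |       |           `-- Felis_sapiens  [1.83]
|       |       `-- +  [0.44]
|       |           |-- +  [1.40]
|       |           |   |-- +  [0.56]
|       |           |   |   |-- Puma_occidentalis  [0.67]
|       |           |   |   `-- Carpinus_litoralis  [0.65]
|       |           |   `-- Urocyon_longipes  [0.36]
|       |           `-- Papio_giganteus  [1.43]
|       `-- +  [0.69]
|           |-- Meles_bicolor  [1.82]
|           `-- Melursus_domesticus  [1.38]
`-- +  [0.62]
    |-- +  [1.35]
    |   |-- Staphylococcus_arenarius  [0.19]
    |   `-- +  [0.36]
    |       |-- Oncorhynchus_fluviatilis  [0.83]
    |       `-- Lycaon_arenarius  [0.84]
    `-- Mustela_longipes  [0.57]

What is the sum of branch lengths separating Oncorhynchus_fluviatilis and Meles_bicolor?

The path runs Oncorhynchus_fluviatilis → … → MRCA → … → Meles_bicolor; the MRCA is the root of the tree.
Branch lengths along that path: 0.83 + 0.36 + 1.35 + 0.62 + 1.34 + 0.67 + 0.69 + 1.82 = 7.68.

7.68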